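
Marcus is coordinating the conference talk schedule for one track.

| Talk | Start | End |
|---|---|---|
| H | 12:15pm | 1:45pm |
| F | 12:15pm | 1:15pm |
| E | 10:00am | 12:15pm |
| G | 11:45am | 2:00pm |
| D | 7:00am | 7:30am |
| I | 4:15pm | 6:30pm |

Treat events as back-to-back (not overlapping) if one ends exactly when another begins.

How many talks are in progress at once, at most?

3

Sort all start/end points and keep a running count:
7:00am start D → 1
7:30am end D → 0
10:00am start E → 1
11:45am start G → 2
12:15pm end E → 1
12:15pm start F → 2
12:15pm start H → 3
1:15pm end F → 2
1:45pm end H → 1
2:00pm end G → 0
4:15pm start I → 1
6:30pm end I → 0
Peak is 3, at 12:15pm (F, G, H).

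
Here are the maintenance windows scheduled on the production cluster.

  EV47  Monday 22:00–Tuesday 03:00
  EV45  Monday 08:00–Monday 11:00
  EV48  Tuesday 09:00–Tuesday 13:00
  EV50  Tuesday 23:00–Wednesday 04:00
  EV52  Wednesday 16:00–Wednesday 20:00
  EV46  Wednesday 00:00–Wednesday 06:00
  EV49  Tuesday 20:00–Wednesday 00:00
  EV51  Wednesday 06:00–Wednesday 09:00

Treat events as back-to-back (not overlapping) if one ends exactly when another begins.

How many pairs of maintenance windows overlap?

2

Check each pair: they overlap iff neither finishes before the other starts.
Sorted by start: EV45, EV47, EV48, EV49, EV50, EV46, EV51, EV52.
EV47 starts after EV45 ends, so EV45 has no further overlaps.
EV48 starts after EV47 ends, so EV47 has no further overlaps.
EV49 starts after EV48 ends, so EV48 has no further overlaps.
EV50 starts before EV49 ends → EV49 and EV50 overlap.
EV46 starts exactly when EV49 ends (back-to-back, no overlap), so EV49 has no further overlaps.
EV46 starts before EV50 ends → EV50 and EV46 overlap.
EV51 starts after EV50 ends, so EV50 has no further overlaps.
EV51 starts exactly when EV46 ends (back-to-back, no overlap), so EV46 has no further overlaps.
EV52 starts after EV51 ends.
Overlapping pairs: EV46 & EV50, EV49 & EV50 — 2 in total.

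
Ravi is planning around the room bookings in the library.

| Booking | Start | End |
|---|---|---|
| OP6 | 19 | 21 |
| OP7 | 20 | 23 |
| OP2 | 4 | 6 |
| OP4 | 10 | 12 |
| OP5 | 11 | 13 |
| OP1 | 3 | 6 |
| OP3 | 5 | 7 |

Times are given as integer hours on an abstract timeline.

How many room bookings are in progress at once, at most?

Sweep the timeline, counting +1 at each start and −1 at each end (ends before starts at a tie):
3 start OP1 → 1
4 start OP2 → 2
5 start OP3 → 3
6 end OP1 → 2
6 end OP2 → 1
7 end OP3 → 0
10 start OP4 → 1
11 start OP5 → 2
12 end OP4 → 1
13 end OP5 → 0
19 start OP6 → 1
20 start OP7 → 2
21 end OP6 → 1
23 end OP7 → 0
Peak is 3, at 5 (OP1, OP2, OP3).

3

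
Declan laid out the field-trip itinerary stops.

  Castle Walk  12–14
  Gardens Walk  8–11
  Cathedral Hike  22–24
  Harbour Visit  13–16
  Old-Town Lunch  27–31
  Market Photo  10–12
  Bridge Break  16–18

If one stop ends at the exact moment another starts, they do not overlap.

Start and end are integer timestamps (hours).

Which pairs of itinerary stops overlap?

Castle Walk & Harbour Visit, Gardens Walk & Market Photo

Two intervals overlap when each starts before the other ends.
Sorted by start: Gardens Walk, Market Photo, Castle Walk, Harbour Visit, Bridge Break, Cathedral Hike, Old-Town Lunch.
Market Photo starts before Gardens Walk ends → Gardens Walk and Market Photo overlap.
Castle Walk starts after Gardens Walk ends, so nothing later overlaps Gardens Walk either.
Castle Walk starts exactly when Market Photo ends (back-to-back, no overlap), so nothing later overlaps Market Photo either.
Harbour Visit starts before Castle Walk ends → Castle Walk and Harbour Visit overlap.
Bridge Break starts after Castle Walk ends, so nothing later overlaps Castle Walk either.
Bridge Break starts exactly when Harbour Visit ends (back-to-back, no overlap), so nothing later overlaps Harbour Visit either.
Cathedral Hike starts after Bridge Break ends, so nothing later overlaps Bridge Break either.
Old-Town Lunch starts after Cathedral Hike ends.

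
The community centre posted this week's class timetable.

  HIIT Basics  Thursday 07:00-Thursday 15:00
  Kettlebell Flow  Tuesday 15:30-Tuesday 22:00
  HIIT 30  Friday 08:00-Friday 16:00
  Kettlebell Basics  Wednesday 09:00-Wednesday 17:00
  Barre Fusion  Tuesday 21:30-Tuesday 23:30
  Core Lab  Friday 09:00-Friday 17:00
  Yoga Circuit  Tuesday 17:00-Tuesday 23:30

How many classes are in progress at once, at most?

Walk through starts and ends in time order (an end at T is processed before a start at T):
Tuesday 15:30 start Kettlebell Flow → 1
Tuesday 17:00 start Yoga Circuit → 2
Tuesday 21:30 start Barre Fusion → 3
Tuesday 22:00 end Kettlebell Flow → 2
Tuesday 23:30 end Barre Fusion → 1
Tuesday 23:30 end Yoga Circuit → 0
Wednesday 09:00 start Kettlebell Basics → 1
Wednesday 17:00 end Kettlebell Basics → 0
Thursday 07:00 start HIIT Basics → 1
Thursday 15:00 end HIIT Basics → 0
Friday 08:00 start HIIT 30 → 1
Friday 09:00 start Core Lab → 2
Friday 16:00 end HIIT 30 → 1
Friday 17:00 end Core Lab → 0
Peak is 3, at Tuesday 21:30 (Barre Fusion, Kettlebell Flow, Yoga Circuit).

3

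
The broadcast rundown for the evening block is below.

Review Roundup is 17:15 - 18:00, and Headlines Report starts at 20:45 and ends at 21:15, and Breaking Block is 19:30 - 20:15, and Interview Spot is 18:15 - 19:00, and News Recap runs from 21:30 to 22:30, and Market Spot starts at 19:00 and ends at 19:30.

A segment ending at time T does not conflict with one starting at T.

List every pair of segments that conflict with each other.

none

Sorted by start: Review Roundup, Interview Spot, Market Spot, Breaking Block, Headlines Report, News Recap.
Interview Spot starts after Review Roundup ends, so nothing later overlaps Review Roundup either.
Market Spot starts exactly when Interview Spot ends (back-to-back, no overlap), so nothing later overlaps Interview Spot either.
Breaking Block starts exactly when Market Spot ends (back-to-back, no overlap), so nothing later overlaps Market Spot either.
Headlines Report starts after Breaking Block ends, so nothing later overlaps Breaking Block either.
News Recap starts after Headlines Report ends.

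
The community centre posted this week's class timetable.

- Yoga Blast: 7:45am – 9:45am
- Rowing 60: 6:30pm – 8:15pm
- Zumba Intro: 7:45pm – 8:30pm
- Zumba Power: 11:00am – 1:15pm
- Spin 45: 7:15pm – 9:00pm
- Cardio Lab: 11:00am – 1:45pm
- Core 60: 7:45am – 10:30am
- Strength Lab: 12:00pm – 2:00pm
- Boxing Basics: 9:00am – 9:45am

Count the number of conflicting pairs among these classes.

Check each pair: they overlap iff neither finishes before the other starts.
Sorted by start: Yoga Blast, Core 60, Boxing Basics, Zumba Power, Cardio Lab, Strength Lab, Rowing 60, Spin 45, Zumba Intro.
Core 60 starts before Yoga Blast ends → Yoga Blast and Core 60 overlap.
Boxing Basics starts before Yoga Blast ends → Yoga Blast and Boxing Basics overlap.
Zumba Power starts after Yoga Blast ends; Yoga Blast is clear from here.
Boxing Basics starts before Core 60 ends → Core 60 and Boxing Basics overlap.
Zumba Power starts after Core 60 ends; Core 60 is clear from here.
Zumba Power starts after Boxing Basics ends; Boxing Basics is clear from here.
Cardio Lab starts before Zumba Power ends → Zumba Power and Cardio Lab overlap.
Strength Lab starts before Zumba Power ends → Zumba Power and Strength Lab overlap.
Rowing 60 starts after Zumba Power ends; Zumba Power is clear from here.
Strength Lab starts before Cardio Lab ends → Cardio Lab and Strength Lab overlap.
Rowing 60 starts after Cardio Lab ends; Cardio Lab is clear from here.
Rowing 60 starts after Strength Lab ends; Strength Lab is clear from here.
Spin 45 starts before Rowing 60 ends → Rowing 60 and Spin 45 overlap.
Zumba Intro starts before Rowing 60 ends → Rowing 60 and Zumba Intro overlap.
Zumba Intro starts before Spin 45 ends → Spin 45 and Zumba Intro overlap.
Overlapping pairs: Boxing Basics & Core 60, Boxing Basics & Yoga Blast, Cardio Lab & Strength Lab, Cardio Lab & Zumba Power, Core 60 & Yoga Blast, Rowing 60 & Spin 45, Rowing 60 & Zumba Intro, Spin 45 & Zumba Intro, Strength Lab & Zumba Power — 9 in total.

9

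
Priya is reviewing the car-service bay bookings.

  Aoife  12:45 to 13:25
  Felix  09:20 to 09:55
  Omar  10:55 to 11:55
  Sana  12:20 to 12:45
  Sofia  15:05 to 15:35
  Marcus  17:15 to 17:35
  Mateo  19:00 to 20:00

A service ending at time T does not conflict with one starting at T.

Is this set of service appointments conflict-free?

Yes

Sorted by start: Felix, Omar, Sana, Aoife, Sofia, Marcus, Mateo.
Omar starts after Felix ends; Felix is clear from here.
Sana starts after Omar ends; Omar is clear from here.
Aoife starts exactly when Sana ends (back-to-back, no overlap); Sana is clear from here.
Sofia starts after Aoife ends; Aoife is clear from here.
Marcus starts after Sofia ends; Sofia is clear from here.
Mateo starts after Marcus ends.
Every pair is clear; the schedule has no overlaps.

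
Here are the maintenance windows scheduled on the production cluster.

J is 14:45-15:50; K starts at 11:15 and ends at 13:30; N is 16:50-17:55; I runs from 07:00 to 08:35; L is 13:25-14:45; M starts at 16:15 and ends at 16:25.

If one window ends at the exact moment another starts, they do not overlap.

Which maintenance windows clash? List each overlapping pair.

K & L

Sorted by start: I, K, L, J, M, N.
K starts after I ends; I is clear from here.
L starts before K ends → K and L overlap.
J starts after K ends; K is clear from here.
J starts exactly when L ends (back-to-back, no overlap); L is clear from here.
M starts after J ends; J is clear from here.
N starts after M ends.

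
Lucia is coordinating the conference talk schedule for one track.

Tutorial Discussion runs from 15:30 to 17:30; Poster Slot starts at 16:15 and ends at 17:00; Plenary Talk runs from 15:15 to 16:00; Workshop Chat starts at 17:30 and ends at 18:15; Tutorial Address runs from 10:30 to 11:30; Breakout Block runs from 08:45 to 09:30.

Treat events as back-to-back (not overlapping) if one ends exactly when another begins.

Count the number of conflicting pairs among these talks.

Sorted by start: Breakout Block, Tutorial Address, Plenary Talk, Tutorial Discussion, Poster Slot, Workshop Chat.
Tutorial Address starts after Breakout Block ends, so nothing later overlaps Breakout Block either.
Plenary Talk starts after Tutorial Address ends, so nothing later overlaps Tutorial Address either.
Tutorial Discussion starts before Plenary Talk ends → Plenary Talk and Tutorial Discussion overlap.
Poster Slot starts after Plenary Talk ends, so nothing later overlaps Plenary Talk either.
Poster Slot starts before Tutorial Discussion ends → Tutorial Discussion and Poster Slot overlap.
Workshop Chat starts exactly when Tutorial Discussion ends (back-to-back, no overlap).
Workshop Chat starts after Poster Slot ends.
Overlapping pairs: Plenary Talk & Tutorial Discussion, Poster Slot & Tutorial Discussion — 2 in total.

2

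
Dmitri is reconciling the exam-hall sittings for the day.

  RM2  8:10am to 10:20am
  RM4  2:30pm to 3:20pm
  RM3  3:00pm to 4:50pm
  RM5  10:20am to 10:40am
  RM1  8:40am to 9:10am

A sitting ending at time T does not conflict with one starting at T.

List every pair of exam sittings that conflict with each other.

Two intervals overlap when each starts before the other ends.
Sorted by start: RM2, RM1, RM5, RM4, RM3.
RM1 starts before RM2 ends → RM2 and RM1 overlap.
RM5 starts exactly when RM2 ends (back-to-back, no overlap); RM2 is clear from here.
RM5 starts after RM1 ends; RM1 is clear from here.
RM4 starts after RM5 ends; RM5 is clear from here.
RM3 starts before RM4 ends → RM4 and RM3 overlap.

RM1 & RM2, RM3 & RM4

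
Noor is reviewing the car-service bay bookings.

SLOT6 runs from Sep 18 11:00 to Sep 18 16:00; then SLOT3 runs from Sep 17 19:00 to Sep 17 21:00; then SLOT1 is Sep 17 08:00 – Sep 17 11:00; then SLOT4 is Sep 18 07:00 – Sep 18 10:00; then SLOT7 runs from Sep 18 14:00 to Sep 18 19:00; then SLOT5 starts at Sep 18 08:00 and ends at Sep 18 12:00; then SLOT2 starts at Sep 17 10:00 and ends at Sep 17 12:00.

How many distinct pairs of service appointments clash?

Sorted by start: SLOT1, SLOT2, SLOT3, SLOT4, SLOT5, SLOT6, SLOT7.
SLOT2 starts before SLOT1 ends → SLOT1 and SLOT2 overlap.
SLOT3 starts after SLOT1 ends; SLOT1 is clear from here.
SLOT3 starts after SLOT2 ends; SLOT2 is clear from here.
SLOT4 starts after SLOT3 ends; SLOT3 is clear from here.
SLOT5 starts before SLOT4 ends → SLOT4 and SLOT5 overlap.
SLOT6 starts after SLOT4 ends; SLOT4 is clear from here.
SLOT6 starts before SLOT5 ends → SLOT5 and SLOT6 overlap.
SLOT7 starts after SLOT5 ends.
SLOT7 starts before SLOT6 ends → SLOT6 and SLOT7 overlap.
Overlapping pairs: SLOT1 & SLOT2, SLOT4 & SLOT5, SLOT5 & SLOT6, SLOT6 & SLOT7 — 4 in total.

4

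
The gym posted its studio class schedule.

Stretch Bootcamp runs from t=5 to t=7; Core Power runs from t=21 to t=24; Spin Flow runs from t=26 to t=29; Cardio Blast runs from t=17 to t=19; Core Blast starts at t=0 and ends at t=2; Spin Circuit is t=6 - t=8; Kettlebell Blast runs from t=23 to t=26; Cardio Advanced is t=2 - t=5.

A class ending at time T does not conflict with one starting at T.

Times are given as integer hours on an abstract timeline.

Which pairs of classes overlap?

Sorted by start: Core Blast, Cardio Advanced, Stretch Bootcamp, Spin Circuit, Cardio Blast, Core Power, Kettlebell Blast, Spin Flow.
Cardio Advanced starts exactly when Core Blast ends (back-to-back, no overlap), so Core Blast has no further overlaps.
Stretch Bootcamp starts exactly when Cardio Advanced ends (back-to-back, no overlap), so Cardio Advanced has no further overlaps.
Spin Circuit starts before Stretch Bootcamp ends → Stretch Bootcamp and Spin Circuit overlap.
Cardio Blast starts after Stretch Bootcamp ends, so Stretch Bootcamp has no further overlaps.
Cardio Blast starts after Spin Circuit ends, so Spin Circuit has no further overlaps.
Core Power starts after Cardio Blast ends, so Cardio Blast has no further overlaps.
Kettlebell Blast starts before Core Power ends → Core Power and Kettlebell Blast overlap.
Spin Flow starts after Core Power ends.
Spin Flow starts exactly when Kettlebell Blast ends (back-to-back, no overlap).

Core Power & Kettlebell Blast, Spin Circuit & Stretch Bootcamp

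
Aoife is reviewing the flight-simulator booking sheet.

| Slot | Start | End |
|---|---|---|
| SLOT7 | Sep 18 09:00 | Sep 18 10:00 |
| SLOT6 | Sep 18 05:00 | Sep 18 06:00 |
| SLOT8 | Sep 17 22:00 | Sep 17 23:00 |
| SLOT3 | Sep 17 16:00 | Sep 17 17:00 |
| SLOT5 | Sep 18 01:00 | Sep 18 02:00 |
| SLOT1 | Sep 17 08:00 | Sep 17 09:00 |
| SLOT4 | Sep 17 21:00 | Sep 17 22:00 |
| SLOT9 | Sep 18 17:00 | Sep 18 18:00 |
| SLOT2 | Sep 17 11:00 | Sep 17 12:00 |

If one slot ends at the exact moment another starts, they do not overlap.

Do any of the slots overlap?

No

Two intervals overlap when each starts before the other ends.
Sorted by start: SLOT1, SLOT2, SLOT3, SLOT4, SLOT8, SLOT5, SLOT6, SLOT7, SLOT9.
SLOT2 starts after SLOT1 ends; SLOT1 is clear from here.
SLOT3 starts after SLOT2 ends; SLOT2 is clear from here.
SLOT4 starts after SLOT3 ends; SLOT3 is clear from here.
SLOT8 starts exactly when SLOT4 ends (back-to-back, no overlap); SLOT4 is clear from here.
SLOT5 starts after SLOT8 ends; SLOT8 is clear from here.
SLOT6 starts after SLOT5 ends; SLOT5 is clear from here.
SLOT7 starts after SLOT6 ends; SLOT6 is clear from here.
SLOT9 starts after SLOT7 ends.
Every pair is clear; the schedule has no overlaps.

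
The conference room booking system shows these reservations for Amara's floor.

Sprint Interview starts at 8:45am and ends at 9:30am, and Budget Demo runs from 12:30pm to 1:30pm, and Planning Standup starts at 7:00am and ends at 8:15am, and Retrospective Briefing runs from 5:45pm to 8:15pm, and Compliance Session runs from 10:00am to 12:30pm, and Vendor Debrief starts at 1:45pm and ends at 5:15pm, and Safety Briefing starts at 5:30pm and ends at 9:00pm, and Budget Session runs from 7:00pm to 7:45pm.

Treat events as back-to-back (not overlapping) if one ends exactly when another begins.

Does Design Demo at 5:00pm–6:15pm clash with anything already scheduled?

Planning Standup: ends 8:15am at or before Design Demo starts 5:00pm → clear.
Sprint Interview: ends 9:30am at or before Design Demo starts 5:00pm → clear.
Compliance Session: ends 12:30pm at or before Design Demo starts 5:00pm → clear.
Budget Demo: ends 1:30pm at or before Design Demo starts 5:00pm → clear.
Vendor Debrief: starts 1:45pm before Design Demo ends 6:15pm, and ends 5:15pm after Design Demo starts 5:00pm → overlap.
Safety Briefing: starts 5:30pm before Design Demo ends 6:15pm, and ends 9:00pm after Design Demo starts 5:00pm → overlap.
Retrospective Briefing: starts 5:45pm before Design Demo ends 6:15pm, and ends 8:15pm after Design Demo starts 5:00pm → overlap.
Budget Session: starts 7:00pm at or after Design Demo ends 6:15pm → clear.
Design Demo overlaps Vendor Debrief, Retrospective Briefing, Safety Briefing.

Yes — it overlaps Retrospective Briefing, Safety Briefing, Vendor Debrief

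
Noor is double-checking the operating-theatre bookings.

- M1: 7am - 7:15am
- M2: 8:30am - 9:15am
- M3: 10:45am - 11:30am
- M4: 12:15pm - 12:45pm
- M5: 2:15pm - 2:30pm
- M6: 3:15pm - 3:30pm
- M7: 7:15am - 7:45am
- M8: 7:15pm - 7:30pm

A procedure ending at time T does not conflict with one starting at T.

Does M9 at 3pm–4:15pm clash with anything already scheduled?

Yes — it overlaps M6

M1: ends 7:15am at or before M9 starts 3pm → clear.
M7: ends 7:45am at or before M9 starts 3pm → clear.
M2: ends 9:15am at or before M9 starts 3pm → clear.
M3: ends 11:30am at or before M9 starts 3pm → clear.
M4: ends 12:45pm at or before M9 starts 3pm → clear.
M5: ends 2:30pm at or before M9 starts 3pm → clear.
M6: starts 3:15pm before M9 ends 4:15pm, and ends 3:30pm after M9 starts 3pm → overlap.
M8: starts 7:15pm at or after M9 ends 4:15pm → clear.
M9 overlaps M6.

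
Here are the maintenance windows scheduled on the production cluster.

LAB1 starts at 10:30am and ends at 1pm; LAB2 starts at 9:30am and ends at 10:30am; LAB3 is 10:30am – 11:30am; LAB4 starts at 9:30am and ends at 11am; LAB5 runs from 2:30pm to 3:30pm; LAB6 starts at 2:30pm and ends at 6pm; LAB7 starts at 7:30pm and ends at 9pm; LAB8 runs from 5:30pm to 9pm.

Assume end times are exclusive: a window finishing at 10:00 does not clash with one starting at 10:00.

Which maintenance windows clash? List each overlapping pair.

Sorted by start: LAB2, LAB4, LAB1, LAB3, LAB5, LAB6, LAB8, LAB7.
LAB4 starts before LAB2 ends → LAB2 and LAB4 overlap.
LAB1 starts exactly when LAB2 ends (back-to-back, no overlap), so LAB2 has no further overlaps.
LAB1 starts before LAB4 ends → LAB4 and LAB1 overlap.
LAB3 starts before LAB4 ends → LAB4 and LAB3 overlap.
LAB5 starts after LAB4 ends, so LAB4 has no further overlaps.
LAB3 starts before LAB1 ends → LAB1 and LAB3 overlap.
LAB5 starts after LAB1 ends, so LAB1 has no further overlaps.
LAB5 starts after LAB3 ends, so LAB3 has no further overlaps.
LAB6 starts before LAB5 ends → LAB5 and LAB6 overlap.
LAB8 starts after LAB5 ends, so LAB5 has no further overlaps.
LAB8 starts before LAB6 ends → LAB6 and LAB8 overlap.
LAB7 starts after LAB6 ends.
LAB7 starts before LAB8 ends → LAB8 and LAB7 overlap.

LAB1 & LAB3, LAB1 & LAB4, LAB2 & LAB4, LAB3 & LAB4, LAB5 & LAB6, LAB6 & LAB8, LAB7 & LAB8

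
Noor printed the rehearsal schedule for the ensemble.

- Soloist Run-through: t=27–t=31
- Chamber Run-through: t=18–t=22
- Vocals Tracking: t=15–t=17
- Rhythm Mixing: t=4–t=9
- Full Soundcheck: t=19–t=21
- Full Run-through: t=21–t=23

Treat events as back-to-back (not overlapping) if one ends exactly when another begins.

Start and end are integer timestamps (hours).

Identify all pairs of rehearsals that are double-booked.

Sorted by start: Rhythm Mixing, Vocals Tracking, Chamber Run-through, Full Soundcheck, Full Run-through, Soloist Run-through.
Vocals Tracking starts after Rhythm Mixing ends — done with Rhythm Mixing.
Chamber Run-through starts after Vocals Tracking ends — done with Vocals Tracking.
Full Soundcheck starts before Chamber Run-through ends → Chamber Run-through and Full Soundcheck overlap.
Full Run-through starts before Chamber Run-through ends → Chamber Run-through and Full Run-through overlap.
Soloist Run-through starts after Chamber Run-through ends.
Full Run-through starts exactly when Full Soundcheck ends (back-to-back, no overlap) — done with Full Soundcheck.
Soloist Run-through starts after Full Run-through ends.

Chamber Run-through & Full Run-through, Chamber Run-through & Full Soundcheck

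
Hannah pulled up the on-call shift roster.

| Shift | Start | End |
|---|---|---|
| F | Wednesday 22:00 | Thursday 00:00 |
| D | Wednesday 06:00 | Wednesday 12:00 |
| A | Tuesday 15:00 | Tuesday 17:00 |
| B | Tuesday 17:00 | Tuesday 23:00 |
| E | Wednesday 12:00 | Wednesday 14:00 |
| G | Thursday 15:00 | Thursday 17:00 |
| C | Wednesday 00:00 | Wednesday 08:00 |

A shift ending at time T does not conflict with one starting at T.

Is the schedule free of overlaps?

Sorted by start: A, B, C, D, E, F, G.
B starts exactly when A ends (back-to-back, no overlap), so A has no further overlaps.
C starts after B ends, so B has no further overlaps.
D starts before C ends → C and D overlap.
That's a conflict, so the schedule is not conflict-free.

No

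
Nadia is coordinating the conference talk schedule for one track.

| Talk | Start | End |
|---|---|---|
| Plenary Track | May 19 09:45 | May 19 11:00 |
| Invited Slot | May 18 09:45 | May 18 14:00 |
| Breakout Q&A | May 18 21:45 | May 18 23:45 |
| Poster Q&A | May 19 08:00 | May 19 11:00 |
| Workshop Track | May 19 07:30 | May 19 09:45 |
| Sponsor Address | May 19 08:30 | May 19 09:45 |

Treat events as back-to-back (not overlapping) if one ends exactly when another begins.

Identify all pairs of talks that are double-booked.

Plenary Track & Poster Q&A, Poster Q&A & Sponsor Address, Poster Q&A & Workshop Track, Sponsor Address & Workshop Track

Check each pair: they overlap iff neither finishes before the other starts.
Sorted by start: Invited Slot, Breakout Q&A, Workshop Track, Poster Q&A, Sponsor Address, Plenary Track.
Breakout Q&A starts after Invited Slot ends — done with Invited Slot.
Workshop Track starts after Breakout Q&A ends — done with Breakout Q&A.
Poster Q&A starts before Workshop Track ends → Workshop Track and Poster Q&A overlap.
Sponsor Address starts before Workshop Track ends → Workshop Track and Sponsor Address overlap.
Plenary Track starts exactly when Workshop Track ends (back-to-back, no overlap).
Sponsor Address starts before Poster Q&A ends → Poster Q&A and Sponsor Address overlap.
Plenary Track starts before Poster Q&A ends → Poster Q&A and Plenary Track overlap.
Plenary Track starts exactly when Sponsor Address ends (back-to-back, no overlap).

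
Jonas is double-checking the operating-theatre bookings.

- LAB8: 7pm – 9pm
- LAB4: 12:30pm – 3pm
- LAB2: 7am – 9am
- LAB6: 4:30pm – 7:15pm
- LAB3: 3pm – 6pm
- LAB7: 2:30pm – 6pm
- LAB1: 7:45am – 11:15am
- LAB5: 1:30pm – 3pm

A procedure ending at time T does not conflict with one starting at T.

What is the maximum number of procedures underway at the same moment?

Sweep the timeline, counting +1 at each start and −1 at each end (ends before starts at a tie):
7am start LAB2 → 1
7:45am start LAB1 → 2
9am end LAB2 → 1
11:15am end LAB1 → 0
12:30pm start LAB4 → 1
1:30pm start LAB5 → 2
2:30pm start LAB7 → 3
3pm end LAB4 → 2
3pm end LAB5 → 1
3pm start LAB3 → 2
4:30pm start LAB6 → 3
6pm end LAB3 → 2
6pm end LAB7 → 1
7pm start LAB8 → 2
7:15pm end LAB6 → 1
9pm end LAB8 → 0
Peak is 3, at 2:30pm (LAB4, LAB5, LAB7).

3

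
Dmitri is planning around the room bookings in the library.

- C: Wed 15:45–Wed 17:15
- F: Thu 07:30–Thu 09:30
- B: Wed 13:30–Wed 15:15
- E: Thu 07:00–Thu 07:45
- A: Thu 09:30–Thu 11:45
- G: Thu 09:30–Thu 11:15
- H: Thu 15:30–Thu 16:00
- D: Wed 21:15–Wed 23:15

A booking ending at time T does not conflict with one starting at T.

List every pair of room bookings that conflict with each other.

A & G, E & F

Sorted by start: B, C, D, E, F, A, G, H.
C starts after B ends; B is clear from here.
D starts after C ends; C is clear from here.
E starts after D ends; D is clear from here.
F starts before E ends → E and F overlap.
A starts after E ends; E is clear from here.
A starts exactly when F ends (back-to-back, no overlap); F is clear from here.
G starts before A ends → A and G overlap.
H starts after A ends.
H starts after G ends.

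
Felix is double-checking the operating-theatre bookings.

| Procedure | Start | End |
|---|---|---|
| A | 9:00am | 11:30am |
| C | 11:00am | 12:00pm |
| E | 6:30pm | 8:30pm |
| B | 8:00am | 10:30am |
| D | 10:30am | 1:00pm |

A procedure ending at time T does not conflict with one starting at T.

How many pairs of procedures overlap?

Sorted by start: B, A, D, C, E.
A starts before B ends → B and A overlap.
D starts exactly when B ends (back-to-back, no overlap) — done with B.
D starts before A ends → A and D overlap.
C starts before A ends → A and C overlap.
E starts after A ends.
C starts before D ends → D and C overlap.
E starts after D ends.
E starts after C ends.
Overlapping pairs: A & B, A & C, A & D, C & D — 4 in total.

4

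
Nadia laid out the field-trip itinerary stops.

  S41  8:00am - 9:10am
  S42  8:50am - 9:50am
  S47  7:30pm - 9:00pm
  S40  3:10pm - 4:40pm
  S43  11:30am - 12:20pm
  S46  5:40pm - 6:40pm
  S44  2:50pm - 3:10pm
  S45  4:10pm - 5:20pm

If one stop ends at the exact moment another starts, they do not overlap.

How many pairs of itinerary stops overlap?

Sorted by start: S41, S42, S43, S44, S40, S45, S46, S47.
S42 starts before S41 ends → S41 and S42 overlap.
S43 starts after S41 ends, so nothing later overlaps S41 either.
S43 starts after S42 ends, so nothing later overlaps S42 either.
S44 starts after S43 ends, so nothing later overlaps S43 either.
S40 starts exactly when S44 ends (back-to-back, no overlap), so nothing later overlaps S44 either.
S45 starts before S40 ends → S40 and S45 overlap.
S46 starts after S40 ends, so nothing later overlaps S40 either.
S46 starts after S45 ends, so nothing later overlaps S45 either.
S47 starts after S46 ends.
Overlapping pairs: S40 & S45, S41 & S42 — 2 in total.

2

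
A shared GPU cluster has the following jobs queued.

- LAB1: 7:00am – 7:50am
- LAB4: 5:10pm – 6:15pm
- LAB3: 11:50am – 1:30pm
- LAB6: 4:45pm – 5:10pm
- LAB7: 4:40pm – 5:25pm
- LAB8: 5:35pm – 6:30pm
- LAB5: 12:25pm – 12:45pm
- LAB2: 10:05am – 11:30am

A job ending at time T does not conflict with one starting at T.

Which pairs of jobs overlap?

Sorted by start: LAB1, LAB2, LAB3, LAB5, LAB7, LAB6, LAB4, LAB8.
LAB2 starts after LAB1 ends, so nothing later overlaps LAB1 either.
LAB3 starts after LAB2 ends, so nothing later overlaps LAB2 either.
LAB5 starts before LAB3 ends → LAB3 and LAB5 overlap.
LAB7 starts after LAB3 ends, so nothing later overlaps LAB3 either.
LAB7 starts after LAB5 ends, so nothing later overlaps LAB5 either.
LAB6 starts before LAB7 ends → LAB7 and LAB6 overlap.
LAB4 starts before LAB7 ends → LAB7 and LAB4 overlap.
LAB8 starts after LAB7 ends.
LAB4 starts exactly when LAB6 ends (back-to-back, no overlap), so nothing later overlaps LAB6 either.
LAB8 starts before LAB4 ends → LAB4 and LAB8 overlap.

LAB3 & LAB5, LAB4 & LAB7, LAB4 & LAB8, LAB6 & LAB7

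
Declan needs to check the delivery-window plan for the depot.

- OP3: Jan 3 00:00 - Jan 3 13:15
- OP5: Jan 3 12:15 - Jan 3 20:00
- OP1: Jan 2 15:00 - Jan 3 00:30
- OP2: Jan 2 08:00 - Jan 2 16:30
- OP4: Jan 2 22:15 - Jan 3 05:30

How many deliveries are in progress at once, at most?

3

Sort all start/end points and keep a running count:
Jan 2 08:00 start OP2 → 1
Jan 2 15:00 start OP1 → 2
Jan 2 16:30 end OP2 → 1
Jan 2 22:15 start OP4 → 2
Jan 3 00:00 start OP3 → 3
Jan 3 00:30 end OP1 → 2
Jan 3 05:30 end OP4 → 1
Jan 3 12:15 start OP5 → 2
Jan 3 13:15 end OP3 → 1
Jan 3 20:00 end OP5 → 0
Peak is 3, at Jan 3 00:00 (OP1, OP3, OP4).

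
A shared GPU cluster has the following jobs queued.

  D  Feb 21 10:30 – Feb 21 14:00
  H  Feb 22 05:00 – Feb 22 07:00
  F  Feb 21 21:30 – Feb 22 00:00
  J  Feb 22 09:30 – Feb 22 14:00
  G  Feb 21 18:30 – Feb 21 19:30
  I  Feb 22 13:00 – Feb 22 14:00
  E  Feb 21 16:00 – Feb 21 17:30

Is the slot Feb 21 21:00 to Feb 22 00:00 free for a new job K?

No — it overlaps F

D: ends Feb 21 14:00 at or before K starts Feb 21 21:00 → clear.
E: ends Feb 21 17:30 at or before K starts Feb 21 21:00 → clear.
G: ends Feb 21 19:30 at or before K starts Feb 21 21:00 → clear.
F: starts Feb 21 21:30 before K ends Feb 22 00:00, and ends Feb 22 00:00 after K starts Feb 21 21:00 → overlap.
H: starts Feb 22 05:00 at or after K ends Feb 22 00:00 → clear.
J: starts Feb 22 09:30 at or after K ends Feb 22 00:00 → clear.
I: starts Feb 22 13:00 at or after K ends Feb 22 00:00 → clear.
K overlaps F.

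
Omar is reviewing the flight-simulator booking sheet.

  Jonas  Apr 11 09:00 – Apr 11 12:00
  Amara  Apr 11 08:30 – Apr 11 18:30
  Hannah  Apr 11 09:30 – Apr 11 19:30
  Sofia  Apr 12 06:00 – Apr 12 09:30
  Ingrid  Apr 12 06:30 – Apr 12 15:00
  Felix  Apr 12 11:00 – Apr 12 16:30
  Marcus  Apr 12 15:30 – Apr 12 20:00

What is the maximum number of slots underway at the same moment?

Walk through starts and ends in time order (an end at T is processed before a start at T):
Apr 11 08:30 start Amara → 1
Apr 11 09:00 start Jonas → 2
Apr 11 09:30 start Hannah → 3
Apr 11 12:00 end Jonas → 2
Apr 11 18:30 end Amara → 1
Apr 11 19:30 end Hannah → 0
Apr 12 06:00 start Sofia → 1
Apr 12 06:30 start Ingrid → 2
Apr 12 09:30 end Sofia → 1
Apr 12 11:00 start Felix → 2
Apr 12 15:00 end Ingrid → 1
Apr 12 15:30 start Marcus → 2
Apr 12 16:30 end Felix → 1
Apr 12 20:00 end Marcus → 0
Peak is 3, at Apr 11 09:30 (Amara, Hannah, Jonas).

3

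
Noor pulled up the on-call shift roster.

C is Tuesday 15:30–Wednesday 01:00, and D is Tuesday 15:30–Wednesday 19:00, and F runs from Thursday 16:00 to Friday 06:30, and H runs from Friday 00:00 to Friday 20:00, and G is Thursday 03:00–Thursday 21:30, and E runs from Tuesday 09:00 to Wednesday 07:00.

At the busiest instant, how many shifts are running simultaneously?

Walk through starts and ends in time order (an end at T is processed before a start at T):
Tuesday 09:00 start E → 1
Tuesday 15:30 start C → 2
Tuesday 15:30 start D → 3
Wednesday 01:00 end C → 2
Wednesday 07:00 end E → 1
Wednesday 19:00 end D → 0
Thursday 03:00 start G → 1
Thursday 16:00 start F → 2
Thursday 21:30 end G → 1
Friday 00:00 start H → 2
Friday 06:30 end F → 1
Friday 20:00 end H → 0
Peak is 3, at Tuesday 15:30 (C, D, E).

3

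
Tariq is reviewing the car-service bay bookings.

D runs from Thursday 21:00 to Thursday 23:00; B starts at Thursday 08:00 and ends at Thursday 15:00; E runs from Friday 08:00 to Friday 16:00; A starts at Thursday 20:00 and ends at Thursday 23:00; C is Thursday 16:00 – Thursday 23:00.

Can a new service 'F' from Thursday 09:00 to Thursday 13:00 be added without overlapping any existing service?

B: starts Thursday 08:00 before F ends Thursday 13:00, and ends Thursday 15:00 after F starts Thursday 09:00 → overlap.
C: starts Thursday 16:00 at or after F ends Thursday 13:00 → clear.
A: starts Thursday 20:00 at or after F ends Thursday 13:00 → clear.
D: starts Thursday 21:00 at or after F ends Thursday 13:00 → clear.
E: starts Friday 08:00 at or after F ends Thursday 13:00 → clear.
F overlaps B.

No — it overlaps B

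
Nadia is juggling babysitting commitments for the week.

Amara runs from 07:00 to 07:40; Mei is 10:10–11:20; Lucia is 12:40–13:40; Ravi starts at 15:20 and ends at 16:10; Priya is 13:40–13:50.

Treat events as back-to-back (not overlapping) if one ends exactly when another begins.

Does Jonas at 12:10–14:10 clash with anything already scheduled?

Yes — it overlaps Lucia, Priya

Amara: ends 07:40 at or before Jonas starts 12:10 → clear.
Mei: ends 11:20 at or before Jonas starts 12:10 → clear.
Lucia: starts 12:40 before Jonas ends 14:10, and ends 13:40 after Jonas starts 12:10 → overlap.
Priya: starts 13:40 before Jonas ends 14:10, and ends 13:50 after Jonas starts 12:10 → overlap.
Ravi: starts 15:20 at or after Jonas ends 14:10 → clear.
Jonas overlaps Lucia, Priya.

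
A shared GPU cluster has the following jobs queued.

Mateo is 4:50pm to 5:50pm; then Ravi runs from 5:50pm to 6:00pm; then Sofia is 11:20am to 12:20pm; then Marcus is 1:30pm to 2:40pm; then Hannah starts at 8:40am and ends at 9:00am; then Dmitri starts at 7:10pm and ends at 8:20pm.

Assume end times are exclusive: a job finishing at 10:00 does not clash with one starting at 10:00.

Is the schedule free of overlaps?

Sorted by start: Hannah, Sofia, Marcus, Mateo, Ravi, Dmitri.
Sofia starts after Hannah ends; Hannah is clear from here.
Marcus starts after Sofia ends; Sofia is clear from here.
Mateo starts after Marcus ends; Marcus is clear from here.
Ravi starts exactly when Mateo ends (back-to-back, no overlap); Mateo is clear from here.
Dmitri starts after Ravi ends.
Every pair is clear; the schedule has no overlaps.

Yes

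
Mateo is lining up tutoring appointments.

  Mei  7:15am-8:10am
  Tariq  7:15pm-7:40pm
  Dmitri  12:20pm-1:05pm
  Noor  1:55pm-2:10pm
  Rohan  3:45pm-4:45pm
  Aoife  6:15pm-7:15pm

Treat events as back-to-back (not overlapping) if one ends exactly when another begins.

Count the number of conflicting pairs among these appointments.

Sorted by start: Mei, Dmitri, Noor, Rohan, Aoife, Tariq.
Dmitri starts after Mei ends; Mei is clear from here.
Noor starts after Dmitri ends; Dmitri is clear from here.
Rohan starts after Noor ends; Noor is clear from here.
Aoife starts after Rohan ends; Rohan is clear from here.
Tariq starts exactly when Aoife ends (back-to-back, no overlap).
No pair overlaps.

0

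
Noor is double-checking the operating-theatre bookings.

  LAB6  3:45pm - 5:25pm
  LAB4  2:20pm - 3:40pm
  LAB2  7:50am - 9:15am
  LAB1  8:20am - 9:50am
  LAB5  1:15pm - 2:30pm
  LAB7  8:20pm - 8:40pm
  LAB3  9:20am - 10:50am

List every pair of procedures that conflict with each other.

LAB1 & LAB2, LAB1 & LAB3, LAB4 & LAB5

Sorted by start: LAB2, LAB1, LAB3, LAB5, LAB4, LAB6, LAB7.
LAB1 starts before LAB2 ends → LAB2 and LAB1 overlap.
LAB3 starts after LAB2 ends — done with LAB2.
LAB3 starts before LAB1 ends → LAB1 and LAB3 overlap.
LAB5 starts after LAB1 ends — done with LAB1.
LAB5 starts after LAB3 ends — done with LAB3.
LAB4 starts before LAB5 ends → LAB5 and LAB4 overlap.
LAB6 starts after LAB5 ends — done with LAB5.
LAB6 starts after LAB4 ends — done with LAB4.
LAB7 starts after LAB6 ends.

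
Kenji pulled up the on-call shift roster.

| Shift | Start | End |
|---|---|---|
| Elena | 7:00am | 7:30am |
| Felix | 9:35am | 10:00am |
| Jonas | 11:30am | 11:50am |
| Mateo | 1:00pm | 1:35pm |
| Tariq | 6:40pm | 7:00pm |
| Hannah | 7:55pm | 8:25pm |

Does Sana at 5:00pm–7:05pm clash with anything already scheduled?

Elena: ends 7:30am at or before Sana starts 5:00pm → clear.
Felix: ends 10:00am at or before Sana starts 5:00pm → clear.
Jonas: ends 11:50am at or before Sana starts 5:00pm → clear.
Mateo: ends 1:35pm at or before Sana starts 5:00pm → clear.
Tariq: starts 6:40pm before Sana ends 7:05pm, and ends 7:00pm after Sana starts 5:00pm → overlap.
Hannah: starts 7:55pm at or after Sana ends 7:05pm → clear.
Sana overlaps Tariq.

Yes — it overlaps Tariq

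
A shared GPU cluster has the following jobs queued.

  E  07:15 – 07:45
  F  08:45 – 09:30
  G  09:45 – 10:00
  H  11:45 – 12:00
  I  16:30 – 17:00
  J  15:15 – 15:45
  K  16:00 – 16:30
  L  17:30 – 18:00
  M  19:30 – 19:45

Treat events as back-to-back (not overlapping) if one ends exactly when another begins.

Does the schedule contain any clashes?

Sorted by start: E, F, G, H, J, K, I, L, M.
F starts after E ends — done with E.
G starts after F ends — done with F.
H starts after G ends — done with G.
J starts after H ends — done with H.
K starts after J ends — done with J.
I starts exactly when K ends (back-to-back, no overlap) — done with K.
L starts after I ends — done with I.
M starts after L ends.
Every pair is clear; the schedule has no overlaps.

No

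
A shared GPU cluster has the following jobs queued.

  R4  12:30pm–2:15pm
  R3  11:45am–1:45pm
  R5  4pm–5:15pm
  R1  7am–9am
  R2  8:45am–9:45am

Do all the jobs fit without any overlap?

Two intervals overlap when each starts before the other ends.
Sorted by start: R1, R2, R3, R4, R5.
R2 starts before R1 ends → R1 and R2 overlap.
That's a conflict, so the schedule is not conflict-free.

No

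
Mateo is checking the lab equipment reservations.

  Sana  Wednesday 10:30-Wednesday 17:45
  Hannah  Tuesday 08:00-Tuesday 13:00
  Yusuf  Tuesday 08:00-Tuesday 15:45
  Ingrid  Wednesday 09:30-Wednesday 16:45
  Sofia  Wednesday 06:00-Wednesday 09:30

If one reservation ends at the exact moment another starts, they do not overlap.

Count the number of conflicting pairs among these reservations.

2

Two intervals overlap when each starts before the other ends.
Sorted by start: Yusuf, Hannah, Sofia, Ingrid, Sana.
Hannah starts before Yusuf ends → Yusuf and Hannah overlap.
Sofia starts after Yusuf ends, so Yusuf has no further overlaps.
Sofia starts after Hannah ends, so Hannah has no further overlaps.
Ingrid starts exactly when Sofia ends (back-to-back, no overlap), so Sofia has no further overlaps.
Sana starts before Ingrid ends → Ingrid and Sana overlap.
Overlapping pairs: Hannah & Yusuf, Ingrid & Sana — 2 in total.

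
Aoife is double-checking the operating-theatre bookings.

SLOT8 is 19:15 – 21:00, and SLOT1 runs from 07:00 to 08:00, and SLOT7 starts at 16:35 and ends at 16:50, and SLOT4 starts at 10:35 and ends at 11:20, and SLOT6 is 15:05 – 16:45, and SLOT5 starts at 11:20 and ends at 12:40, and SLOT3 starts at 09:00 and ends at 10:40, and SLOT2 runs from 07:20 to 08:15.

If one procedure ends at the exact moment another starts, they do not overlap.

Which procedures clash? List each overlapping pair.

SLOT1 & SLOT2, SLOT3 & SLOT4, SLOT6 & SLOT7

Check each pair: they overlap iff neither finishes before the other starts.
Sorted by start: SLOT1, SLOT2, SLOT3, SLOT4, SLOT5, SLOT6, SLOT7, SLOT8.
SLOT2 starts before SLOT1 ends → SLOT1 and SLOT2 overlap.
SLOT3 starts after SLOT1 ends, so nothing later overlaps SLOT1 either.
SLOT3 starts after SLOT2 ends, so nothing later overlaps SLOT2 either.
SLOT4 starts before SLOT3 ends → SLOT3 and SLOT4 overlap.
SLOT5 starts after SLOT3 ends, so nothing later overlaps SLOT3 either.
SLOT5 starts exactly when SLOT4 ends (back-to-back, no overlap), so nothing later overlaps SLOT4 either.
SLOT6 starts after SLOT5 ends, so nothing later overlaps SLOT5 either.
SLOT7 starts before SLOT6 ends → SLOT6 and SLOT7 overlap.
SLOT8 starts after SLOT6 ends.
SLOT8 starts after SLOT7 ends.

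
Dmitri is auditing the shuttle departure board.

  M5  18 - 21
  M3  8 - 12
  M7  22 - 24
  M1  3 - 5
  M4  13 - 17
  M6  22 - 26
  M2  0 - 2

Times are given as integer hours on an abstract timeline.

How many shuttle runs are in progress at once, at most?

Sort all start/end points and keep a running count:
0 start M2 → 1
2 end M2 → 0
3 start M1 → 1
5 end M1 → 0
8 start M3 → 1
12 end M3 → 0
13 start M4 → 1
17 end M4 → 0
18 start M5 → 1
21 end M5 → 0
22 start M6 → 1
22 start M7 → 2
24 end M7 → 1
26 end M6 → 0
Peak is 2, at 22 (M6, M7).

2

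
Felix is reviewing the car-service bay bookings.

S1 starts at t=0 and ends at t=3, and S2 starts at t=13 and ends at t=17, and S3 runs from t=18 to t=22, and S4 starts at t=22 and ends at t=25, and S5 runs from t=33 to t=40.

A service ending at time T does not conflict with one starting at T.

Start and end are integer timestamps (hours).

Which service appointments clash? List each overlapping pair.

Sorted by start: S1, S2, S3, S4, S5.
S2 starts after S1 ends; S1 is clear from here.
S3 starts after S2 ends; S2 is clear from here.
S4 starts exactly when S3 ends (back-to-back, no overlap); S3 is clear from here.
S5 starts after S4 ends.

no conflicts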